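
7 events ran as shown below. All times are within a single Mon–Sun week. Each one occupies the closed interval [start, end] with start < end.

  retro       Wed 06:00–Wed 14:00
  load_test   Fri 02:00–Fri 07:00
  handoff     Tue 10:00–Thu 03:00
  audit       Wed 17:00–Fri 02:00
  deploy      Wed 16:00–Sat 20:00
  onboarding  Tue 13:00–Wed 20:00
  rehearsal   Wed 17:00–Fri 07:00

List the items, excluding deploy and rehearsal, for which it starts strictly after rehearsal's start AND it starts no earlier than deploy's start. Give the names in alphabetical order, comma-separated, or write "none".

Conditions: its start is strictly after rehearsal's start (X.start > Wed 17:00) AND its start is no earlier than deploy's start (X.start >= Wed 16:00).
audit: start Wed 17:00 > Wed 17:00? ✗; start Wed 17:00 >= Wed 16:00? ✓ → no.
handoff: start Tue 10:00 > Wed 17:00? ✗; start Tue 10:00 >= Wed 16:00? ✗ → no.
load_test: start Fri 02:00 > Wed 17:00? ✓; start Fri 02:00 >= Wed 16:00? ✓ → yes.
onboarding: start Tue 13:00 > Wed 17:00? ✗; start Tue 13:00 >= Wed 16:00? ✗ → no.
retro: start Wed 06:00 > Wed 17:00? ✗; start Wed 06:00 >= Wed 16:00? ✗ → no.
Result: load_test.

load_test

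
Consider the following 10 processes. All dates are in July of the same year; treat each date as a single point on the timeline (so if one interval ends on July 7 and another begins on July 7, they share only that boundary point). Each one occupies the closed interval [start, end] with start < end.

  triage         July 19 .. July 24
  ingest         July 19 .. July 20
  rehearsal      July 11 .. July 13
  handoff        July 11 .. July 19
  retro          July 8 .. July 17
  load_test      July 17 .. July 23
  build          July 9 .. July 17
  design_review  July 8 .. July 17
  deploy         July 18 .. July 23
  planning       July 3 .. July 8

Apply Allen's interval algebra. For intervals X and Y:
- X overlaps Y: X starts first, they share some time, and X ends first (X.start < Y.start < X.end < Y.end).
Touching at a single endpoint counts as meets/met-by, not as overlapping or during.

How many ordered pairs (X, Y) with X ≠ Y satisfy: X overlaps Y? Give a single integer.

Checking all 90 ordered pairs for relation 'overlaps'; matching pairs in alphabetical order:
(build, handoff): build overlaps handoff ✓
(deploy, triage): deploy overlaps triage ✓
(design_review, handoff): design_review overlaps handoff ✓
(handoff, deploy): handoff overlaps deploy ✓
(handoff, load_test): handoff overlaps load_test ✓
(load_test, triage): load_test overlaps triage ✓
(retro, handoff): retro overlaps handoff ✓
Count: 7.

7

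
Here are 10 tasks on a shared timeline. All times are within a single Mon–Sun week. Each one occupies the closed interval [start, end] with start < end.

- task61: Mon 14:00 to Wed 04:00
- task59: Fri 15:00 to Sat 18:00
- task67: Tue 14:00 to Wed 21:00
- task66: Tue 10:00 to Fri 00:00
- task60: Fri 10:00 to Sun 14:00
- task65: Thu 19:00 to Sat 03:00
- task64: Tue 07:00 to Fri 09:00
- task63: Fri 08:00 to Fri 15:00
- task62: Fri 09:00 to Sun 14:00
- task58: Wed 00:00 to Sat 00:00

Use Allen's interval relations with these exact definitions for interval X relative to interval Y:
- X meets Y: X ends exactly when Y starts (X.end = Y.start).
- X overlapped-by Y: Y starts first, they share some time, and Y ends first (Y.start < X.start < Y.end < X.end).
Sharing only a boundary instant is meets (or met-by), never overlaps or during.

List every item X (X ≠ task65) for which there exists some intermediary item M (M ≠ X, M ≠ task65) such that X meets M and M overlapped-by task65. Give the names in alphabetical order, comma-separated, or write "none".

Target task65 = [Thu 19:00, Sat 03:00].
Intermediaries M with M overlapped-by task65: task59, task60, task62.
Via task59 — items with X meets task59: task63.
Via task60 — items with X meets task60: none.
Via task62 — items with X meets task62: task64.
Union: task63, task64.

task63, task64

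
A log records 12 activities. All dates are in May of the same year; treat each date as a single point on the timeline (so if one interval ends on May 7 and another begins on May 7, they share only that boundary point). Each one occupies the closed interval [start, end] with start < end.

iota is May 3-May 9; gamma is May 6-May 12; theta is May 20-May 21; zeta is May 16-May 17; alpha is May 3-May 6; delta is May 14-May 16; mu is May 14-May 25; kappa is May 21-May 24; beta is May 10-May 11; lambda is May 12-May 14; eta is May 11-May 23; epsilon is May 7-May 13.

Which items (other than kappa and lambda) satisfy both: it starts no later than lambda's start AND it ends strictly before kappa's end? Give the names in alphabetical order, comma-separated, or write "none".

alpha, beta, epsilon, eta, gamma, iota

Conditions: its start is no later than lambda's start (X.start <= May 12) AND its end is strictly before kappa's end (X.end < May 24).
alpha: start May 3 <= May 12? ✓; end May 6 < May 24? ✓ → yes.
beta: start May 10 <= May 12? ✓; end May 11 < May 24? ✓ → yes.
delta: start May 14 <= May 12? ✗; end May 16 < May 24? ✓ → no.
epsilon: start May 7 <= May 12? ✓; end May 13 < May 24? ✓ → yes.
eta: start May 11 <= May 12? ✓; end May 23 < May 24? ✓ → yes.
gamma: start May 6 <= May 12? ✓; end May 12 < May 24? ✓ → yes.
iota: start May 3 <= May 12? ✓; end May 9 < May 24? ✓ → yes.
mu: start May 14 <= May 12? ✗; end May 25 < May 24? ✗ → no.
theta: start May 20 <= May 12? ✗; end May 21 < May 24? ✓ → no.
zeta: start May 16 <= May 12? ✗; end May 17 < May 24? ✓ → no.
Result: alpha, beta, epsilon, eta, gamma, iota.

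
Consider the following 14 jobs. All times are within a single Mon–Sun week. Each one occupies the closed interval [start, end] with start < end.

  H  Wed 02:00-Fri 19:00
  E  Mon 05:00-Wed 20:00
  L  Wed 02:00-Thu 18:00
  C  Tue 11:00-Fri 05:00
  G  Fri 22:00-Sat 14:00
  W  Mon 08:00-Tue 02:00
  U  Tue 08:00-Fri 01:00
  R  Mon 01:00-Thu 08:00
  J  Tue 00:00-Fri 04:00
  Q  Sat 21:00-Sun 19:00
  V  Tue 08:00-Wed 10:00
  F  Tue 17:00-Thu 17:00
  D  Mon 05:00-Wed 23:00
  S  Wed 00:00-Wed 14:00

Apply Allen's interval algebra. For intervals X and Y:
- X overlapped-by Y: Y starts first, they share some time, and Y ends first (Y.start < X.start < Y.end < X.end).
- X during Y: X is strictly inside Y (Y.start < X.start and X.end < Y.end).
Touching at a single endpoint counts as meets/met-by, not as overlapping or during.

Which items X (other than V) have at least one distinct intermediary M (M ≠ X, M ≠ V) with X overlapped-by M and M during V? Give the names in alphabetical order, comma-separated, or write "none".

Target V = [Tue 08:00, Wed 10:00].
Intermediaries M with M during V: none.
Union: none.

none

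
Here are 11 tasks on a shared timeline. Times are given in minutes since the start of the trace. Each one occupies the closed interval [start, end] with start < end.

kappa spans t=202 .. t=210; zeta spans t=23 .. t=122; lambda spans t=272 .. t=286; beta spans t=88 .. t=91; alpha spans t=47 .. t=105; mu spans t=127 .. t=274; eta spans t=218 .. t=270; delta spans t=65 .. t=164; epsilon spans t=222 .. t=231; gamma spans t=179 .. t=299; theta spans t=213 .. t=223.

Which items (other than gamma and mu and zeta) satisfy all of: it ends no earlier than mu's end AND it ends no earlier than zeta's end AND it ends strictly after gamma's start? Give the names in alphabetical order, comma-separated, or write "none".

lambda

Conditions: its end is no earlier than mu's end (X.end >= t=274) AND its end is no earlier than zeta's end (X.end >= t=122) AND its end is strictly after gamma's start (X.end > t=179).
alpha: end t=105 >= t=274? ✗; end t=105 >= t=122? ✗; end t=105 > t=179? ✗ → no.
beta: end t=91 >= t=274? ✗; end t=91 >= t=122? ✗; end t=91 > t=179? ✗ → no.
delta: end t=164 >= t=274? ✗; end t=164 >= t=122? ✓; end t=164 > t=179? ✗ → no.
epsilon: end t=231 >= t=274? ✗; end t=231 >= t=122? ✓; end t=231 > t=179? ✓ → no.
eta: end t=270 >= t=274? ✗; end t=270 >= t=122? ✓; end t=270 > t=179? ✓ → no.
kappa: end t=210 >= t=274? ✗; end t=210 >= t=122? ✓; end t=210 > t=179? ✓ → no.
lambda: end t=286 >= t=274? ✓; end t=286 >= t=122? ✓; end t=286 > t=179? ✓ → yes.
theta: end t=223 >= t=274? ✗; end t=223 >= t=122? ✓; end t=223 > t=179? ✓ → no.
Result: lambda.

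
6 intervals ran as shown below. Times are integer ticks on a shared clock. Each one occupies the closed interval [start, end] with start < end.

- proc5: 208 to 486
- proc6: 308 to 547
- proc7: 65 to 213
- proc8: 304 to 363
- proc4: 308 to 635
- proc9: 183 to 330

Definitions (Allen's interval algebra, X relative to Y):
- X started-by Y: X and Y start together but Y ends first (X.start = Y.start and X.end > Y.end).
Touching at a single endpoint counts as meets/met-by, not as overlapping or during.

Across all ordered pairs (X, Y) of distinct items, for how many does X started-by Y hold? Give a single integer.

Checking all 30 ordered pairs for relation 'started-by'; matching pairs in alphabetical order:
(proc4, proc6): proc4 started-by proc6 ✓
Count: 1.

1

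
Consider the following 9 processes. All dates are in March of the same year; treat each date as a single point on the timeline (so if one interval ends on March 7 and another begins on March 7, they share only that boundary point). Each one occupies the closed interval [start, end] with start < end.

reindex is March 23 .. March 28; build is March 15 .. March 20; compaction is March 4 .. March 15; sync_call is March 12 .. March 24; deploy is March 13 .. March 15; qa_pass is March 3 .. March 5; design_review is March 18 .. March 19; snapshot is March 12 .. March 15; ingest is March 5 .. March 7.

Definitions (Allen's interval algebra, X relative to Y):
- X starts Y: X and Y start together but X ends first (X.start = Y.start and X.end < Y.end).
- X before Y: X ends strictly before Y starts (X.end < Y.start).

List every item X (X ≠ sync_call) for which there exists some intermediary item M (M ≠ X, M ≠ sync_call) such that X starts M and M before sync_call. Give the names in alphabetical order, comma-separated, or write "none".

Target sync_call = [March 12, March 24].
Intermediaries M with M before sync_call: ingest, qa_pass.
Via ingest — items with X starts ingest: none.
Via qa_pass — items with X starts qa_pass: none.
Union: none.

none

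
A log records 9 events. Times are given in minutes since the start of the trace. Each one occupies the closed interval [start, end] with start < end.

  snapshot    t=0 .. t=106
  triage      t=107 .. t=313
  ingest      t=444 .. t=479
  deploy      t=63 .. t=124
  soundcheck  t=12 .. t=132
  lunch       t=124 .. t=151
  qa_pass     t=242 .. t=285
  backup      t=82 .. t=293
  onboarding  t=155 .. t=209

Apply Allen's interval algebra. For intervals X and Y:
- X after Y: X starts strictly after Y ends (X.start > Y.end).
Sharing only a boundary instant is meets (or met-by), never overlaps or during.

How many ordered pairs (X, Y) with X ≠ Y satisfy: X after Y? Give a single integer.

19

Checking all 72 ordered pairs for relation 'after'; matching pairs in alphabetical order:
(ingest, backup): ingest after backup ✓
(ingest, deploy): ingest after deploy ✓
(ingest, lunch): ingest after lunch ✓
(ingest, onboarding): ingest after onboarding ✓
(ingest, qa_pass): ingest after qa_pass ✓
(ingest, snapshot): ingest after snapshot ✓
(ingest, soundcheck): ingest after soundcheck ✓
(ingest, triage): ingest after triage ✓
(lunch, snapshot): lunch after snapshot ✓
(onboarding, deploy): onboarding after deploy ✓
(onboarding, lunch): onboarding after lunch ✓
(onboarding, snapshot): onboarding after snapshot ✓
(onboarding, soundcheck): onboarding after soundcheck ✓
(qa_pass, deploy): qa_pass after deploy ✓
(qa_pass, lunch): qa_pass after lunch ✓
(qa_pass, onboarding): qa_pass after onboarding ✓
(qa_pass, snapshot): qa_pass after snapshot ✓
(qa_pass, soundcheck): qa_pass after soundcheck ✓
(triage, snapshot): triage after snapshot ✓
Count: 19.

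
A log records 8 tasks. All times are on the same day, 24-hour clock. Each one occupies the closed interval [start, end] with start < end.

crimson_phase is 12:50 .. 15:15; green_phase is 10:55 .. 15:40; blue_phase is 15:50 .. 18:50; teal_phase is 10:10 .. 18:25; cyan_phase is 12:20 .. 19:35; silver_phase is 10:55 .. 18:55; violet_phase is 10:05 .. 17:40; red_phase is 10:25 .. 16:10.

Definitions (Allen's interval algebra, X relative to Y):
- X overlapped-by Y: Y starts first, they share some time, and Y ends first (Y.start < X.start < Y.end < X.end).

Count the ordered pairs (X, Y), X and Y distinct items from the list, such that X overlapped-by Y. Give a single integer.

12

Checking all 56 ordered pairs for relation 'overlapped-by'; matching pairs in alphabetical order:
(blue_phase, red_phase): blue_phase overlapped-by red_phase ✓
(blue_phase, teal_phase): blue_phase overlapped-by teal_phase ✓
(blue_phase, violet_phase): blue_phase overlapped-by violet_phase ✓
(cyan_phase, green_phase): cyan_phase overlapped-by green_phase ✓
(cyan_phase, red_phase): cyan_phase overlapped-by red_phase ✓
(cyan_phase, silver_phase): cyan_phase overlapped-by silver_phase ✓
(cyan_phase, teal_phase): cyan_phase overlapped-by teal_phase ✓
(cyan_phase, violet_phase): cyan_phase overlapped-by violet_phase ✓
(silver_phase, red_phase): silver_phase overlapped-by red_phase ✓
(silver_phase, teal_phase): silver_phase overlapped-by teal_phase ✓
(silver_phase, violet_phase): silver_phase overlapped-by violet_phase ✓
(teal_phase, violet_phase): teal_phase overlapped-by violet_phase ✓
Count: 12.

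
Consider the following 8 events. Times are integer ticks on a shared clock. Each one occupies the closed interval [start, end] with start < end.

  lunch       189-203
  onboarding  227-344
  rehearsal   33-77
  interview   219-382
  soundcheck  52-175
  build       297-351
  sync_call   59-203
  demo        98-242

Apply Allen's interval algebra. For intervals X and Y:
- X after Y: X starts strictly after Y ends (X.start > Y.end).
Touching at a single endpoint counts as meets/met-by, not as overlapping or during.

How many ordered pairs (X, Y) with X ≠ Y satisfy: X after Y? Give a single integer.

Checking all 56 ordered pairs for relation 'after'; matching pairs in alphabetical order:
(build, demo): build after demo ✓
(build, lunch): build after lunch ✓
(build, rehearsal): build after rehearsal ✓
(build, soundcheck): build after soundcheck ✓
(build, sync_call): build after sync_call ✓
(demo, rehearsal): demo after rehearsal ✓
(interview, lunch): interview after lunch ✓
(interview, rehearsal): interview after rehearsal ✓
(interview, soundcheck): interview after soundcheck ✓
(interview, sync_call): interview after sync_call ✓
(lunch, rehearsal): lunch after rehearsal ✓
(lunch, soundcheck): lunch after soundcheck ✓
(onboarding, lunch): onboarding after lunch ✓
(onboarding, rehearsal): onboarding after rehearsal ✓
(onboarding, soundcheck): onboarding after soundcheck ✓
(onboarding, sync_call): onboarding after sync_call ✓
Count: 16.

16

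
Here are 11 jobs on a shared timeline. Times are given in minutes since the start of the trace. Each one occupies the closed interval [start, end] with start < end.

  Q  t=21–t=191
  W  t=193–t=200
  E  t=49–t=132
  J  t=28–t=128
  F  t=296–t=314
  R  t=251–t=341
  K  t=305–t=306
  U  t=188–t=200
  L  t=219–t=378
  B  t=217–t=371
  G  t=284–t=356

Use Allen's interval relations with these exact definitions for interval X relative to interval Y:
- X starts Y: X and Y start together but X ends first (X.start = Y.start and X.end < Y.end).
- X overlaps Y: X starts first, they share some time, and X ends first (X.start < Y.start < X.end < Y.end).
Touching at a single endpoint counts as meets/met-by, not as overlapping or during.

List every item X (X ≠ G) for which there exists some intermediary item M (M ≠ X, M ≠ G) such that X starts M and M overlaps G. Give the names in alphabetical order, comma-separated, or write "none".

Target G = [t=284, t=356].
Intermediaries M with M overlaps G: R.
Via R — items with X starts R: none.
Union: none.

none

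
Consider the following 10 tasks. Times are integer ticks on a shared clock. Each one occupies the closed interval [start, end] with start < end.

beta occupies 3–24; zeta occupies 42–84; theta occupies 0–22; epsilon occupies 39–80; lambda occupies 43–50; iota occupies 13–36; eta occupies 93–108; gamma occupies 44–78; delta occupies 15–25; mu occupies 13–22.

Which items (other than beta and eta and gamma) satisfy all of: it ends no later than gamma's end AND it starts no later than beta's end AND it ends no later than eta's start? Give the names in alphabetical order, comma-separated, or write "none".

delta, iota, mu, theta

Conditions: its end is no later than gamma's end (X.end <= 78) AND its start is no later than beta's end (X.start <= 24) AND its end is no later than eta's start (X.end <= 93).
delta: end 25 <= 78? ✓; start 15 <= 24? ✓; end 25 <= 93? ✓ → yes.
epsilon: end 80 <= 78? ✗; start 39 <= 24? ✗; end 80 <= 93? ✓ → no.
iota: end 36 <= 78? ✓; start 13 <= 24? ✓; end 36 <= 93? ✓ → yes.
lambda: end 50 <= 78? ✓; start 43 <= 24? ✗; end 50 <= 93? ✓ → no.
mu: end 22 <= 78? ✓; start 13 <= 24? ✓; end 22 <= 93? ✓ → yes.
theta: end 22 <= 78? ✓; start 0 <= 24? ✓; end 22 <= 93? ✓ → yes.
zeta: end 84 <= 78? ✗; start 42 <= 24? ✗; end 84 <= 93? ✓ → no.
Result: delta, iota, mu, theta.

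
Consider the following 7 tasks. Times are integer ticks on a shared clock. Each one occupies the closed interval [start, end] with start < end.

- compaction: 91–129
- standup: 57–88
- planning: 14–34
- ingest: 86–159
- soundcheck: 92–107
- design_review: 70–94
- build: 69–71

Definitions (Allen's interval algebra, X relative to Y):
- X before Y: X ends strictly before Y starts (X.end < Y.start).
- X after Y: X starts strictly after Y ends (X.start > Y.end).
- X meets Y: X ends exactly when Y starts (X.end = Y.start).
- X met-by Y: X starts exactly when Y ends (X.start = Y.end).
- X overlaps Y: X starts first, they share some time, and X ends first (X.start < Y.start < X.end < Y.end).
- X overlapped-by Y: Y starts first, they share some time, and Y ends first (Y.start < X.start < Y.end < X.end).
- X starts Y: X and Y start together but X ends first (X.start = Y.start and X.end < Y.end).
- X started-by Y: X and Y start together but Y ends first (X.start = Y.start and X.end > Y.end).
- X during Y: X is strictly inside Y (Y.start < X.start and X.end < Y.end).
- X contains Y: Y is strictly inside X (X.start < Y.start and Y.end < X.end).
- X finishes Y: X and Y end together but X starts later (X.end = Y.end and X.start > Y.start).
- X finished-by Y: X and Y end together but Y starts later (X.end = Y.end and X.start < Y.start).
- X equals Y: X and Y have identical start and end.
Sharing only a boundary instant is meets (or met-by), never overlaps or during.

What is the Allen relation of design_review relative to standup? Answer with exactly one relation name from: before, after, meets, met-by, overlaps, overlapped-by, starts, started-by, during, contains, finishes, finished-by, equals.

overlapped-by

design_review = [70, 94]; standup = [57, 88].
Compare endpoints: design_review.start > standup.start, design_review.start < standup.end, design_review.end > standup.start, design_review.end > standup.end.
That pattern is 'overlapped-by'.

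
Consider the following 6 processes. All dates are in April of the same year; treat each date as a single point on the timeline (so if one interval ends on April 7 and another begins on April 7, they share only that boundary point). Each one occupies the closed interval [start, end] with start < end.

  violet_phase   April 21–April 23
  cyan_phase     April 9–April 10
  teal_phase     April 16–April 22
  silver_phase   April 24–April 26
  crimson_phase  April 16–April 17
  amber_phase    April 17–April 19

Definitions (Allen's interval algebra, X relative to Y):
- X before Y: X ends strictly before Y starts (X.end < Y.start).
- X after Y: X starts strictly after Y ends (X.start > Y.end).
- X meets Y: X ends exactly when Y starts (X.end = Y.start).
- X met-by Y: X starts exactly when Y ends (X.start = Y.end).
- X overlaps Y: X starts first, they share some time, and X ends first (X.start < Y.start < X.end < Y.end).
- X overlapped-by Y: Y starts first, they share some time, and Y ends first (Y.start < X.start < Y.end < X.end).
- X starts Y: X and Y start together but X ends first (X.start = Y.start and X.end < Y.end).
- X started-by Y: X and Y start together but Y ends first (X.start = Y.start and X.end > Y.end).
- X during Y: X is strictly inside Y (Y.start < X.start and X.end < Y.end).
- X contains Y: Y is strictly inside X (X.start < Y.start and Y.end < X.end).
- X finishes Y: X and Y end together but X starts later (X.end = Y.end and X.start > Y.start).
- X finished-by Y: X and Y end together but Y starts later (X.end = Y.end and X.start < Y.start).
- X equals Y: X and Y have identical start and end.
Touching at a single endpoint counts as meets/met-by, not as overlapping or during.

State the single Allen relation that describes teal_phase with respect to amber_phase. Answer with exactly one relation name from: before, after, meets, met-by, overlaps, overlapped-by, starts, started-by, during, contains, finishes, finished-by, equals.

contains

teal_phase = [April 16, April 22]; amber_phase = [April 17, April 19].
Compare endpoints: teal_phase.start < amber_phase.start, teal_phase.start < amber_phase.end, teal_phase.end > amber_phase.start, teal_phase.end > amber_phase.end.
That pattern is 'contains'.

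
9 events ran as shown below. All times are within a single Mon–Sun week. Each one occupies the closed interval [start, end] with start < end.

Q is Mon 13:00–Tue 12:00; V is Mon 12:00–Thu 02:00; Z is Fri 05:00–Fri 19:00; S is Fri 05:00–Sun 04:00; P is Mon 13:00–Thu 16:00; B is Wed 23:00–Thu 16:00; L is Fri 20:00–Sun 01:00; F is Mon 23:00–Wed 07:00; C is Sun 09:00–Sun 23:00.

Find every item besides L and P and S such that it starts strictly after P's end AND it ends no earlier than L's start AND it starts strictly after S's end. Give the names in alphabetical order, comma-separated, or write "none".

C

Conditions: its start is strictly after P's end (X.start > Thu 16:00) AND its end is no earlier than L's start (X.end >= Fri 20:00) AND its start is strictly after S's end (X.start > Sun 04:00).
B: start Wed 23:00 > Thu 16:00? ✗; end Thu 16:00 >= Fri 20:00? ✗; start Wed 23:00 > Sun 04:00? ✗ → no.
C: start Sun 09:00 > Thu 16:00? ✓; end Sun 23:00 >= Fri 20:00? ✓; start Sun 09:00 > Sun 04:00? ✓ → yes.
F: start Mon 23:00 > Thu 16:00? ✗; end Wed 07:00 >= Fri 20:00? ✗; start Mon 23:00 > Sun 04:00? ✗ → no.
Q: start Mon 13:00 > Thu 16:00? ✗; end Tue 12:00 >= Fri 20:00? ✗; start Mon 13:00 > Sun 04:00? ✗ → no.
V: start Mon 12:00 > Thu 16:00? ✗; end Thu 02:00 >= Fri 20:00? ✗; start Mon 12:00 > Sun 04:00? ✗ → no.
Z: start Fri 05:00 > Thu 16:00? ✓; end Fri 19:00 >= Fri 20:00? ✗; start Fri 05:00 > Sun 04:00? ✗ → no.
Result: C.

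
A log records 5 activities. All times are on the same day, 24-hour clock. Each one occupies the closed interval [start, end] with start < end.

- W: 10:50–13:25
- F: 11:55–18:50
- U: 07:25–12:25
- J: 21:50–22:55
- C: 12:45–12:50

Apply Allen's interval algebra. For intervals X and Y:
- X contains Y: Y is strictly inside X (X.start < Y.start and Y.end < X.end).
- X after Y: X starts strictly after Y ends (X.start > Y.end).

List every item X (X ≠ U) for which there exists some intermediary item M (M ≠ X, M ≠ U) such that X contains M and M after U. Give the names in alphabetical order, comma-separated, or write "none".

Target U = [07:25, 12:25].
Intermediaries M with M after U: C, J.
Via C — items with X contains C: F, W.
Via J — items with X contains J: none.
Union: F, W.

F, W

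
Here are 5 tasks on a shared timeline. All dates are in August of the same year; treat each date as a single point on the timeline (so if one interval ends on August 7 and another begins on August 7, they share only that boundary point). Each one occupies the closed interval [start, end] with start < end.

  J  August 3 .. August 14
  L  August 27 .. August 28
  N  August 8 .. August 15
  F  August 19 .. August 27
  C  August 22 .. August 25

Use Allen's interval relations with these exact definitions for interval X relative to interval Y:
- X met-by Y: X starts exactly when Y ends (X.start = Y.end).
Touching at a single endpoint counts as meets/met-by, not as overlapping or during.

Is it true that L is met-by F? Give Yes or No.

Yes

L = [August 27, August 28], F = [August 19, August 27].
Actual relation of L to F: met-by.
Asked whether 'met-by' holds → Yes.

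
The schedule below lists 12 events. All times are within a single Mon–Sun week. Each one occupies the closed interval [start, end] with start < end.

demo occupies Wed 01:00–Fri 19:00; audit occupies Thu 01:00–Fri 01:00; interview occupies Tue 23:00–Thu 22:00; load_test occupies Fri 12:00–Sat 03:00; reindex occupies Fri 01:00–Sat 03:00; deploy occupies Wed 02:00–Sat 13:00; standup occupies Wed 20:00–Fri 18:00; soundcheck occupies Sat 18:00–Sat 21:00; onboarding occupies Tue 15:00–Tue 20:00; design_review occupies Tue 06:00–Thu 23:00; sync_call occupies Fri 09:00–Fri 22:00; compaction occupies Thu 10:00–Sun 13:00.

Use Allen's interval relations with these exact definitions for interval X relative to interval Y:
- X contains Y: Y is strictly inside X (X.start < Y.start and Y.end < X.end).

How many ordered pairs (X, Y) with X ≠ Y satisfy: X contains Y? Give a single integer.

Checking all 132 ordered pairs for relation 'contains'; matching pairs in alphabetical order:
(compaction, load_test): compaction contains load_test ✓
(compaction, reindex): compaction contains reindex ✓
(compaction, soundcheck): compaction contains soundcheck ✓
(compaction, sync_call): compaction contains sync_call ✓
(demo, audit): demo contains audit ✓
(demo, standup): demo contains standup ✓
(deploy, audit): deploy contains audit ✓
(deploy, load_test): deploy contains load_test ✓
(deploy, reindex): deploy contains reindex ✓
(deploy, standup): deploy contains standup ✓
(deploy, sync_call): deploy contains sync_call ✓
(design_review, interview): design_review contains interview ✓
(design_review, onboarding): design_review contains onboarding ✓
(reindex, sync_call): reindex contains sync_call ✓
(standup, audit): standup contains audit ✓
Count: 15.

15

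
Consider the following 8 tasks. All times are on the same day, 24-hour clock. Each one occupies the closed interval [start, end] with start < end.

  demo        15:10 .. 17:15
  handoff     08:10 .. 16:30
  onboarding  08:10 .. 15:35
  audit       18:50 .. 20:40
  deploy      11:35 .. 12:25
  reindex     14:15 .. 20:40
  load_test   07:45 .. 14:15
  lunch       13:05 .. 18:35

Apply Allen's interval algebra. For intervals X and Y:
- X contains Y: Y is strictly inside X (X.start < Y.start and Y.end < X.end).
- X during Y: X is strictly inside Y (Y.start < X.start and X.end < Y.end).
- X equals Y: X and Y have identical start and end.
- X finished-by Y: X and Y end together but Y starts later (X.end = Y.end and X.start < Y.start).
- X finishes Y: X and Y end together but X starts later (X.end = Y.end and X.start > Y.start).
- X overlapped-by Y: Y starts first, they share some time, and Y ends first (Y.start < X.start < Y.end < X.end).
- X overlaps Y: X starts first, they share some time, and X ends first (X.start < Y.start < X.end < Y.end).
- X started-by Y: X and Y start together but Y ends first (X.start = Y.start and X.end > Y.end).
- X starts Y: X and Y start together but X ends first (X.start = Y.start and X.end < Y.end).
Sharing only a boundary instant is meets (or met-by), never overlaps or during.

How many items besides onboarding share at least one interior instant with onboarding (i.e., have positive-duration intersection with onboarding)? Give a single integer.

6

Target onboarding = [08:10, 15:35].
audit [18:50, 20:40] → after → no.
demo [15:10, 17:15] → overlapped-by → counts.
deploy [11:35, 12:25] → during → counts.
handoff [08:10, 16:30] → started-by → counts.
load_test [07:45, 14:15] → overlaps → counts.
lunch [13:05, 18:35] → overlapped-by → counts.
reindex [14:15, 20:40] → overlapped-by → counts.
Total: 6.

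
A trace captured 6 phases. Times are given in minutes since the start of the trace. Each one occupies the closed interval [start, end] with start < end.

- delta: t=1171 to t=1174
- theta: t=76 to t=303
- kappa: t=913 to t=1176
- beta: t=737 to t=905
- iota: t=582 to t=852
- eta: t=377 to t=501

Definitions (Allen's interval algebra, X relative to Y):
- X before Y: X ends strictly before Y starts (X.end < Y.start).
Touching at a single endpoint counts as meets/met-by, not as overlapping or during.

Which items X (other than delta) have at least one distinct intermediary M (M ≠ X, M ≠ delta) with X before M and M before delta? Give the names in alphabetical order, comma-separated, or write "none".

eta, theta

Target delta = [t=1171, t=1174].
Intermediaries M with M before delta: beta, eta, iota, theta.
Via beta — items with X before beta: eta, theta.
Via eta — items with X before eta: theta.
Via iota — items with X before iota: eta, theta.
Via theta — items with X before theta: none.
Union: eta, theta.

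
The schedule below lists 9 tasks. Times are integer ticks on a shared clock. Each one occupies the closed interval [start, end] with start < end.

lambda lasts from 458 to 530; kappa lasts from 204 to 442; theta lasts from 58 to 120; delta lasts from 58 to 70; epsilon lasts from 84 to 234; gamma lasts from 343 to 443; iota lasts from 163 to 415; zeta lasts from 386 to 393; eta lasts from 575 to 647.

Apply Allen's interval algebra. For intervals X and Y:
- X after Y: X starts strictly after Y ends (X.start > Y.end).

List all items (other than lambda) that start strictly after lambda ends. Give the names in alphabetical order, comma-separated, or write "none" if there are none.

Target lambda = [458, 530].
delta [58, 70] → before → no.
epsilon [84, 234] → before → no.
eta [575, 647] → after → yes.
gamma [343, 443] → before → no.
iota [163, 415] → before → no.
kappa [204, 442] → before → no.
theta [58, 120] → before → no.
zeta [386, 393] → before → no.
Result: eta.

eta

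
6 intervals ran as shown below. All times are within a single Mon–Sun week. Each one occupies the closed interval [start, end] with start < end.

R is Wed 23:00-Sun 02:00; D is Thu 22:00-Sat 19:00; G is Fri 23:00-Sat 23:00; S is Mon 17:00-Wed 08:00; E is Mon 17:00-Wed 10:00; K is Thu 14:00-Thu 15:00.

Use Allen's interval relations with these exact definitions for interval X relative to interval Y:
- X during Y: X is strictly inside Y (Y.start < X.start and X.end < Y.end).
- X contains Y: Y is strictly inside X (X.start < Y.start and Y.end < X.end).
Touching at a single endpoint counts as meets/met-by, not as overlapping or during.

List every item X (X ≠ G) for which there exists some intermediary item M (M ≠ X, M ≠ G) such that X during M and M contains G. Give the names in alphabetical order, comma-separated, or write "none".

Target G = [Fri 23:00, Sat 23:00].
Intermediaries M with M contains G: R.
Via R — items with X during R: D, K.
Union: D, K.

D, K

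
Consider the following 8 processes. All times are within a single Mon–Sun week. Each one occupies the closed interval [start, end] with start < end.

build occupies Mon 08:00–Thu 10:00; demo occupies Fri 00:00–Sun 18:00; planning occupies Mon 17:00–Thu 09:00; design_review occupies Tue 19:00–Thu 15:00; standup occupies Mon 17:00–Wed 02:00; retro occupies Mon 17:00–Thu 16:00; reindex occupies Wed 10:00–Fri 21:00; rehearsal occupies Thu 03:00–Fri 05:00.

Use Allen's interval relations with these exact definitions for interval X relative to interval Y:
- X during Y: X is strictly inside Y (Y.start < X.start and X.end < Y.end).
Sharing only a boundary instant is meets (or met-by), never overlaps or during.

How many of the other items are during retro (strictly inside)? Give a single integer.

Target retro = [Mon 17:00, Thu 16:00].
build [Mon 08:00, Thu 10:00] → overlaps → no.
demo [Fri 00:00, Sun 18:00] → after → no.
design_review [Tue 19:00, Thu 15:00] → during → counts.
planning [Mon 17:00, Thu 09:00] → starts → no.
rehearsal [Thu 03:00, Fri 05:00] → overlapped-by → no.
reindex [Wed 10:00, Fri 21:00] → overlapped-by → no.
standup [Mon 17:00, Wed 02:00] → starts → no.
Total: 1.

1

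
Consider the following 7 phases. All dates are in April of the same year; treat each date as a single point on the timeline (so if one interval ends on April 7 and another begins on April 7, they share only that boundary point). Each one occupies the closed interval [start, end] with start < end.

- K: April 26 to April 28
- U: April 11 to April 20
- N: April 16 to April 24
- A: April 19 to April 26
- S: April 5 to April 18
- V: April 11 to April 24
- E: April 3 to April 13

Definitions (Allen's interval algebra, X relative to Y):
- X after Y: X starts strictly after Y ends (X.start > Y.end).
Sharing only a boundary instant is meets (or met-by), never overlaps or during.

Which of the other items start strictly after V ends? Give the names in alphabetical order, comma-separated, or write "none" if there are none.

K

Target V = [April 11, April 24].
A [April 19, April 26] → overlapped-by → no.
E [April 3, April 13] → overlaps → no.
K [April 26, April 28] → after → yes.
N [April 16, April 24] → finishes → no.
S [April 5, April 18] → overlaps → no.
U [April 11, April 20] → starts → no.
Result: K.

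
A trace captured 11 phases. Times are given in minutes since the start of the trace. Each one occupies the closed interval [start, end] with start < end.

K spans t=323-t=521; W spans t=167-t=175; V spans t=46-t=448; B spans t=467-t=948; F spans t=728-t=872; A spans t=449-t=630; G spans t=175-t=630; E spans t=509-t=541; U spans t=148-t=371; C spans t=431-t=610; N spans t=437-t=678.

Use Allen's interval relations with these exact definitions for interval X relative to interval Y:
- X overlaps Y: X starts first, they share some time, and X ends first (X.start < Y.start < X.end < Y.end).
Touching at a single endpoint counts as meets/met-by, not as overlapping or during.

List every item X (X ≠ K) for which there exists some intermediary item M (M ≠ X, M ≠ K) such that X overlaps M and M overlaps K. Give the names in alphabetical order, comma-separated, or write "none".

Target K = [t=323, t=521].
Intermediaries M with M overlaps K: U, V.
Via U — items with X overlaps U: none.
Via V — items with X overlaps V: none.
Union: none.

none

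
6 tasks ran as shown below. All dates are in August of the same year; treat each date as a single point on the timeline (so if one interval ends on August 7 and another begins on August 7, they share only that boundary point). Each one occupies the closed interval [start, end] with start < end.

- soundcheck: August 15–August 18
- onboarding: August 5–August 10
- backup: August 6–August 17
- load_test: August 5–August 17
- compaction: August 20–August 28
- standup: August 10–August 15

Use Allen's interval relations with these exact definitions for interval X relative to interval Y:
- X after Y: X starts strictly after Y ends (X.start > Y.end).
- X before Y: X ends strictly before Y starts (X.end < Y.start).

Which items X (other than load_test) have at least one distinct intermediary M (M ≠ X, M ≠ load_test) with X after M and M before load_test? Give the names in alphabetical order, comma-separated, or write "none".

Target load_test = [August 5, August 17].
Intermediaries M with M before load_test: none.
Union: none.

none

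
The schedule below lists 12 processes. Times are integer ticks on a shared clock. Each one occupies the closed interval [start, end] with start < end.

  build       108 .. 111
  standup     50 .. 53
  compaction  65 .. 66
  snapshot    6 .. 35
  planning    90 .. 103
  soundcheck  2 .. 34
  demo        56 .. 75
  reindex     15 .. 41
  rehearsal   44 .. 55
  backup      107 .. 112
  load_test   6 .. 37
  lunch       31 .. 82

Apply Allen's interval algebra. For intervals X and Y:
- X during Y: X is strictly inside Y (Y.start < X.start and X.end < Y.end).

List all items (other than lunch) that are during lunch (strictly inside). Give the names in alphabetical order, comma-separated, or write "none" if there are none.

Target lunch = [31, 82].
backup [107, 112] → after → no.
build [108, 111] → after → no.
compaction [65, 66] → during → yes.
demo [56, 75] → during → yes.
load_test [6, 37] → overlaps → no.
planning [90, 103] → after → no.
rehearsal [44, 55] → during → yes.
reindex [15, 41] → overlaps → no.
snapshot [6, 35] → overlaps → no.
soundcheck [2, 34] → overlaps → no.
standup [50, 53] → during → yes.
Result: compaction, demo, rehearsal, standup.

compaction, demo, rehearsal, standup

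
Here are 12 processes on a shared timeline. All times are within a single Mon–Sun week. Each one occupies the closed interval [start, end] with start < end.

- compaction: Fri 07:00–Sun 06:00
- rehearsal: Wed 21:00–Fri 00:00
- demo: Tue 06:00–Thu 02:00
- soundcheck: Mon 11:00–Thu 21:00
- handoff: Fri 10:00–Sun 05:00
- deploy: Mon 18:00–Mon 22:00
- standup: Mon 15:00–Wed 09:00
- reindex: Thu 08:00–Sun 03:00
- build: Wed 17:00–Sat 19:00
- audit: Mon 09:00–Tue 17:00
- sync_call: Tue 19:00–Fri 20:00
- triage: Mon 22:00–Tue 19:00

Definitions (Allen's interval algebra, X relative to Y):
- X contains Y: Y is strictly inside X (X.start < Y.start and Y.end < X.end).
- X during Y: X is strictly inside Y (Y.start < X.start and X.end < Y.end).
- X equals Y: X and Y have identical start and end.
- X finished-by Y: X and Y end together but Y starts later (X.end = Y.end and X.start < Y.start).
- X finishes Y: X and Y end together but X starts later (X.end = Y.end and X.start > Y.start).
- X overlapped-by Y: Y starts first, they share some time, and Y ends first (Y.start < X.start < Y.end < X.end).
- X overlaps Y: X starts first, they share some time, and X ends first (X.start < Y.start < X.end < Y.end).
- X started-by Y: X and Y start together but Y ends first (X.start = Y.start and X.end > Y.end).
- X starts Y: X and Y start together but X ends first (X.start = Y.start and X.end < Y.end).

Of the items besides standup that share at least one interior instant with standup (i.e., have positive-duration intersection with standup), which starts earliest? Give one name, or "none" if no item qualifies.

audit

Target standup = [Mon 15:00, Wed 09:00].
audit [Mon 09:00, Tue 17:00] → overlaps → candidate.
build [Wed 17:00, Sat 19:00] → after → excluded.
compaction [Fri 07:00, Sun 06:00] → after → excluded.
demo [Tue 06:00, Thu 02:00] → overlapped-by → candidate.
deploy [Mon 18:00, Mon 22:00] → during → candidate.
handoff [Fri 10:00, Sun 05:00] → after → excluded.
rehearsal [Wed 21:00, Fri 00:00] → after → excluded.
reindex [Thu 08:00, Sun 03:00] → after → excluded.
soundcheck [Mon 11:00, Thu 21:00] → contains → candidate.
sync_call [Tue 19:00, Fri 20:00] → overlapped-by → candidate.
triage [Mon 22:00, Tue 19:00] → during → candidate.
Among candidates, earliest start is Mon 09:00 → audit.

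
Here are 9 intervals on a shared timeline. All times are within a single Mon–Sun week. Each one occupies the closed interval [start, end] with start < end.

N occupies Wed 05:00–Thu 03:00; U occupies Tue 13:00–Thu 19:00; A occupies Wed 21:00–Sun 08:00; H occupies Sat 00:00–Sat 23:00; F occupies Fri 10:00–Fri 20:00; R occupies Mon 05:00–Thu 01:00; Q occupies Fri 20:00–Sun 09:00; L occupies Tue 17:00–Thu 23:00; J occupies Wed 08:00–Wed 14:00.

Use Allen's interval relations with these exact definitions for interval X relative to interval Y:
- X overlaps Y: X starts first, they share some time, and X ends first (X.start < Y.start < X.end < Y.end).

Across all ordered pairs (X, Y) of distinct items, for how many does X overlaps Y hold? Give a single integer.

9

Checking all 72 ordered pairs for relation 'overlaps'; matching pairs in alphabetical order:
(A, Q): A overlaps Q ✓
(L, A): L overlaps A ✓
(N, A): N overlaps A ✓
(R, A): R overlaps A ✓
(R, L): R overlaps L ✓
(R, N): R overlaps N ✓
(R, U): R overlaps U ✓
(U, A): U overlaps A ✓
(U, L): U overlaps L ✓
Count: 9.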